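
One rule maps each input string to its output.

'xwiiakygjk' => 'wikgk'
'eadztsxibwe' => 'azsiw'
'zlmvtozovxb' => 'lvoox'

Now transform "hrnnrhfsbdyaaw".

Looking at the pairs, the operation is to keep every other character starting from the second (positions 2nd, 4th, 6th, ...).
Applying that to "hrnnrhfsbdyaaw" gives "rnhsdaw".

rnhsdaw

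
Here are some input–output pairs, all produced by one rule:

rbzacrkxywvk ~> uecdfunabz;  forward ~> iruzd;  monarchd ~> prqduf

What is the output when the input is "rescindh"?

The pattern: shift every letter 3 places forward in the alphabet (wrapping around), then delete the last 2 characters.
Working it through for "rescindh": intermediate "uhvflqgk", final "uhvflq".

uhvflq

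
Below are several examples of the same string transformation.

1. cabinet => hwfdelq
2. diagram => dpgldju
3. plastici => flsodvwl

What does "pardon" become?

rqsdug

The rule is to move the last 2 characters to the front (rotate right by 2), then shift every letter 3 places forward in the alphabet (wrapping around).
On "pardon": the first step gives "onpard", and the second then gives "rqsdug".
(Check on "cabinet": → "etcabin" → "hwfdelq" ✓)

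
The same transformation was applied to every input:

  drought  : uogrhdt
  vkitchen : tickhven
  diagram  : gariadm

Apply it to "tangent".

Rule — move the first 3 characters to the end (rotate left by 3), then take characters alternately from the front and the back (1st, last, 2nd, 2nd-last, ...).
"tangent" → "genttan" → "gneantt".

gneantt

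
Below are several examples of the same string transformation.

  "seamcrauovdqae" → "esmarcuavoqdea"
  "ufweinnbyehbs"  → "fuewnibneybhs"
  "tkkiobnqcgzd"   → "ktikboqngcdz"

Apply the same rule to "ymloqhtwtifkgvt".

myolhqwtitkfvgt

Looking at the pairs, the operation is to swap each adjacent pair of characters (1↔2, 3↔4, ...).
"ymloqhtwtifkgvt" → "myolhqwtitkfvgt".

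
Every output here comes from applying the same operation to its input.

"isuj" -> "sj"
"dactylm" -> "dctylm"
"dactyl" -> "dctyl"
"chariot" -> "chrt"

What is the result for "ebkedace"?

In each case the input is transformed by: remove every vowel.
For "ebkedace" the result is "bkdc".

bkdc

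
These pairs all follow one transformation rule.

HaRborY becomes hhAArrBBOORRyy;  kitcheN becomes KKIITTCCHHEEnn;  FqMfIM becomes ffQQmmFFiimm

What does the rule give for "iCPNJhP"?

IIccppnnjjHHpp

The rule is to flip the case of every letter, then double every character.
Starting from "iCPNJhP": after the first operation, "IcpnjHp"; after the second, "IIccppnnjjHHpp".
(Check on "kitcheN": → "KITCHEn" → "KKIITTCCHHEEnn" ✓)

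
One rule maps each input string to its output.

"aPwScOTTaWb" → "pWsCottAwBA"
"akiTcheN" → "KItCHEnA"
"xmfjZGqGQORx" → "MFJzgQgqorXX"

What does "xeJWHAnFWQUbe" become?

EjwhaNfwquBEX

What's happening: flip the case of every letter, then move the first character to the end.
For "xeJWHAnFWQUbe", step one produces "XEjwhaNfwquBE"; step two turns that into "EjwhaNfwquBEX".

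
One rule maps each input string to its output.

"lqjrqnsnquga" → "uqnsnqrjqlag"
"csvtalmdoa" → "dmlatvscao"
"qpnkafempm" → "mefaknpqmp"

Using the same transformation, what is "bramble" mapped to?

Rule — reverse the string, then move the first 2 characters to the end (rotate left by 2).
On "bramble": the first step gives "elbmarb", and the second then gives "bmarbel".
(Check on "lqjrqnsnquga": → "aguqnsnqrjql" → "uqnsnqrjqlag" ✓)

bmarbel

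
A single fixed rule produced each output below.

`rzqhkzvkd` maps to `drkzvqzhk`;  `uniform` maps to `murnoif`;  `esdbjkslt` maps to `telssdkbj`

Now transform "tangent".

ttnaeng

In each case the input is transformed by: reverse the string, then take characters alternately from the front and the back (1st, last, 2nd, 2nd-last, ...).
"tangent" → "tnegnat" → "ttnaeng".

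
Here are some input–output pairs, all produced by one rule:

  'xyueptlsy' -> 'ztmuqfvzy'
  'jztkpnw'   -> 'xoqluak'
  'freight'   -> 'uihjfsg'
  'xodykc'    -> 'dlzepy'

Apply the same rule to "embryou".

vpzscnf

Looking at the pairs, the operation is to reverse the string, then shift every letter 1 place forward in the alphabet (wrapping around).
"embryou" → "uoyrbme" → "vpzscnf".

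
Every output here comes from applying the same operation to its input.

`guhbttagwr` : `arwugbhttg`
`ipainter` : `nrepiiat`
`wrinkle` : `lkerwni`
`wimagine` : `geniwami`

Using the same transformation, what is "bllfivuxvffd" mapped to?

vdflbflvixuf

The pattern: swap each adjacent pair of characters (1↔2, 3↔4, ...), then move the last 3 characters to the front (rotate right by 3).
Applying both steps to "bllfivuxvffd": "lbflvixufvdf", then "vdflbflvixuf".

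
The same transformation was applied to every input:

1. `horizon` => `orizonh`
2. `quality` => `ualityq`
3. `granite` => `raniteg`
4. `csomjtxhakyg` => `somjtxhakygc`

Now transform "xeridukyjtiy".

The rule is to move the first character to the end.
For "xeridukyjtiy" the result is "eridukyjtiyx".

eridukyjtiyx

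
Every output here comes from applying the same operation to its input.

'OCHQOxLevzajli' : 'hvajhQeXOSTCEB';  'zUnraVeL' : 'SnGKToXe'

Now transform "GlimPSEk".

zEBFilxD

The pattern: flip the case of every letter, then shift every letter 7 places backward in the alphabet (wrapping around).
Working it through for "GlimPSEk": intermediate "gLIMpseK", final "zEBFilxD".
(Check on "zUnraVeL": → "ZuNRAvEl" → "SnGKToXe" ✓)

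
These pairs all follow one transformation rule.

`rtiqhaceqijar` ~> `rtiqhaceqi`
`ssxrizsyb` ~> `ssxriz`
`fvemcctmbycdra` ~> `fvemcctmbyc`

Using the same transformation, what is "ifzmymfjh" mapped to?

Looking at the pairs, the operation is to delete the last 3 characters.
Doing the same to "ifzmymfjh": "ifzmym".

ifzmym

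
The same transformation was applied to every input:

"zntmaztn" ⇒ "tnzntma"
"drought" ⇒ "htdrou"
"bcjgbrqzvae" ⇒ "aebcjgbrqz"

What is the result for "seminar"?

The pattern: move the last 2 characters to the front (rotate right by 2), then delete the last character.
Working it through for "seminar": intermediate "arsemin", final "arsemi".

arsemi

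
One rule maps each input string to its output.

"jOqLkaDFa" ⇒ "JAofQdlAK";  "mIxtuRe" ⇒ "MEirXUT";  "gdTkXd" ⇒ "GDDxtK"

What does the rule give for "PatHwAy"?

pYAaTWh

The rule is to flip the case of every letter, then take characters alternately from the front and the back (1st, last, 2nd, 2nd-last, ...).
Applying both steps to "PatHwAy": "pAThWaY", then "pYAaTWh".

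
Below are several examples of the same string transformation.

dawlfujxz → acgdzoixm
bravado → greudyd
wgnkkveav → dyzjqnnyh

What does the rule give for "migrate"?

The transformation: shift every letter 3 places forward in the alphabet (wrapping around), then move the last 2 characters to the front (rotate right by 2).
"migrate" → "pljudwh" → "whpljud".
(Check on "dawlfujxz": → "gdzoixmac" → "acgdzoixm" ✓)

whpljud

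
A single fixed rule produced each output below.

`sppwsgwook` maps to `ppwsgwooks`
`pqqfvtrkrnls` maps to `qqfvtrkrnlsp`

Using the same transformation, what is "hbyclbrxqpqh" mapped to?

In each case the input is transformed by: move the first character to the end.
Doing the same to "hbyclbrxqpqh": "byclbrxqpqhh".

byclbrxqpqhh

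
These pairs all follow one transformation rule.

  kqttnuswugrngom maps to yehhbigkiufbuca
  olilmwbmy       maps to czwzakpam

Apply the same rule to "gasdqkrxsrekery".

The transformation: shift every letter 12 places backward in the alphabet (wrapping around).
On "gasdqkrxsrekery" that produces "uogreyflgfsysfm".

uogreyflgfsysfm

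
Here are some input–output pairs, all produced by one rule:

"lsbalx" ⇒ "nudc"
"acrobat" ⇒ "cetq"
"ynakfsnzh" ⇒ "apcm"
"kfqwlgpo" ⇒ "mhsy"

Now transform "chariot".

ejct

In each case the input is transformed by: shift every letter 2 places forward in the alphabet (wrapping around), then keep only the first 4 characters.
Working it through for "chariot": intermediate "ejctkqv", final "ejct".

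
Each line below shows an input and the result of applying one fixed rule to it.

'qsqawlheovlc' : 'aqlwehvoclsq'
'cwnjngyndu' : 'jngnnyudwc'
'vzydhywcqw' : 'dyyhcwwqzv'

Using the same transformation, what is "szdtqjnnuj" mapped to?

Looking at the pairs, the operation is to swap each adjacent pair of characters (1↔2, 3↔4, ...), then move the first 2 characters to the end (rotate left by 2).
Applying both steps to "szdtqjnnuj": "zstdjqnnju", then "tdjqnnjuzs".

tdjqnnjuzs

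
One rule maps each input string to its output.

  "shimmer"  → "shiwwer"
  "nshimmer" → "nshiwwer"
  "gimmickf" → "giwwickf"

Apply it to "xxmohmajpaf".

In each case the input is transformed by: replace every "m" with "w".
So "xxmohmajpaf" becomes "xxwohwajpaf".

xxwohwajpaf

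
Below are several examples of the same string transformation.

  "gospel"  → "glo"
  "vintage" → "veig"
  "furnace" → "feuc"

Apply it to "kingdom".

The rule is to take characters alternately from the front and the back (1st, last, 2nd, 2nd-last, ...), then delete the last 3 characters.
Starting from "kingdom": after the first operation, "kmiondg"; after the second, "kmio".
(Check on "vintage": → "veignat" → "veig" ✓)

kmio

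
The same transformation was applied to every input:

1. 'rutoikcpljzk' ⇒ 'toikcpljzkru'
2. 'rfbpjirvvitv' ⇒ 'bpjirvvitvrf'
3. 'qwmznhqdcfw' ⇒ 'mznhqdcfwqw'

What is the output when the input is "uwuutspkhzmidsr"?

uutspkhzmidsruw

In each case the input is transformed by: move the first 2 characters to the end (rotate left by 2).
Applying that to "uwuutspkhzmidsr" gives "uutspkhzmidsruw".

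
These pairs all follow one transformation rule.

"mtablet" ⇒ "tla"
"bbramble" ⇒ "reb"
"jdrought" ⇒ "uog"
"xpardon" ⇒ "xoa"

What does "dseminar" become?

smd

Looking at the pairs, the operation is to sort the characters into reverse alphabetical order, then keep one character in every 3, starting at position 1 (positions 1st, 4th, 7th, ...).
Applying both steps to "dseminar": "srnmieda", then "smd".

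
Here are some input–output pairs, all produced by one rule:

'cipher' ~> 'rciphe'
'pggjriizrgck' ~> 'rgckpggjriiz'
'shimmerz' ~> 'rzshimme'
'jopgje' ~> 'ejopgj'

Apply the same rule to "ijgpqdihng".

Rule — swap the front and back halves of the string, then move the first 2 characters to the end (rotate left by 2).
On "ijgpqdihng": the first step gives "dihngijgpq", and the second then gives "hngijgpqdi".
(Check on "cipher": → "hercip" → "rciphe" ✓)

hngijgpqdi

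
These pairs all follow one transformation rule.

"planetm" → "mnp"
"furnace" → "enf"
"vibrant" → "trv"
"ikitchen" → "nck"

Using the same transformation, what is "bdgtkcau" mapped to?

The transformation: reverse the string, then keep one character in every 3, starting at position 1 (positions 1st, 4th, 7th, ...).
Working it through for "bdgtkcau": intermediate "uacktgdb", final "ukd".

ukd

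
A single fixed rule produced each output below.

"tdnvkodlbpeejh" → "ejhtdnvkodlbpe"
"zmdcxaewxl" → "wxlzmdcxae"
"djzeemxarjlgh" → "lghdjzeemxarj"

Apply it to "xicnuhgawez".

wezxicnuhga

The transformation: move the last 3 characters to the front (rotate right by 3).
So "xicnuhgawez" becomes "wezxicnuhga".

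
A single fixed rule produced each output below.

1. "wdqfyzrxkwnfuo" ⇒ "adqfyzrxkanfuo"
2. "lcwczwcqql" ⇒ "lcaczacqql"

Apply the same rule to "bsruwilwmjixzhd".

bsruailamjixzhd

What's happening: replace every "w" with "a".
For "bsruwilwmjixzhd" the result is "bsruailamjixzhd".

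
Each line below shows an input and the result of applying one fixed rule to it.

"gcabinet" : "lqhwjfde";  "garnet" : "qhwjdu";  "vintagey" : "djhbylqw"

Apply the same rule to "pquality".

olwbstxd

In each case the input is transformed by: shift every letter 3 places forward in the alphabet (wrapping around), then swap the front and back halves of the string.
On "pquality": the first step gives "stxdolwb", and the second then gives "olwbstxd".
(Check on "vintagey": → "ylqwdjhb" → "djhbylqw" ✓)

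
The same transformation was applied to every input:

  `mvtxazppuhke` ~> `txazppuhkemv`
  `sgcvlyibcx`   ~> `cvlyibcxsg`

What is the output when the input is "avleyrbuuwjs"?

leyrbuuwjsav

What's happening: move the first 2 characters to the end (rotate left by 2).
Applying that to "avleyrbuuwjs" gives "leyrbuuwjsav".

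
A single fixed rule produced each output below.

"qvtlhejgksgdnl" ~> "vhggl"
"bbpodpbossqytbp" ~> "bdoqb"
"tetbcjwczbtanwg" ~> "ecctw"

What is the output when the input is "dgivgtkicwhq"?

ggih

In each case the input is transformed by: keep one character in every 3, starting at position 2 (positions 2nd, 5th, 8th, ...).
For "dgivgtkicwhq" the result is "ggih".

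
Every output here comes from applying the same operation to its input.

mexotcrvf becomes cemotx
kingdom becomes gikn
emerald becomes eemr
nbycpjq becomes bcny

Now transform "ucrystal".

Looking at the pairs, the operation is to delete the last 3 characters, then sort the characters into alphabetical order.
Starting from "ucrystal": after the first operation, "ucrys"; after the second, "crsuy".

crsuy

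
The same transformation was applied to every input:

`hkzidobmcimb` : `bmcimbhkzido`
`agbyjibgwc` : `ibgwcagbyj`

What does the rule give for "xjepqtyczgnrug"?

Each output is the input with this applied: swap the front and back halves of the string.
"xjepqtyczgnrug" → "czgnrugxjepqty".

czgnrugxjepqty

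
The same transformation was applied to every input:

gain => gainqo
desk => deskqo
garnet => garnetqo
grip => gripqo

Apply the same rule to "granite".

The rule is to append "qo".
Applying that to "granite" gives "graniteqo".

graniteqo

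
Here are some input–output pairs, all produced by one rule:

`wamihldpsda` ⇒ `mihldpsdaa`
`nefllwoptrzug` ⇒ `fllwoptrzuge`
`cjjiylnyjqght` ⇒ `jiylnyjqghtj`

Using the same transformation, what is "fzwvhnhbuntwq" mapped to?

wvhnhbuntwqz

The rule is to delete the first character, then move the first character to the end.
For "fzwvhnhbuntwq", step one produces "zwvhnhbuntwq"; step two turns that into "wvhnhbuntwqz".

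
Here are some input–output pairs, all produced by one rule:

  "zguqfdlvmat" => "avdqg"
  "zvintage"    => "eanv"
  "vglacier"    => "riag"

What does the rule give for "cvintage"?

eanv

What's happening: keep every other character starting from the second (positions 2nd, 4th, 6th, ...), then reverse the string.
For "cvintage", step one produces "vnae"; step two turns that into "eanv".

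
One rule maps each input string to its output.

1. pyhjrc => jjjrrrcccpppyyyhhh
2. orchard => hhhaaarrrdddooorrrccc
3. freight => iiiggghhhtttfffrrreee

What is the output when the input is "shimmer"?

mmmmmmeeerrrssshhhiii

The rule is to move the first 3 characters to the end (rotate left by 3), then repeat every character 3 times.
Starting from "shimmer": after the first operation, "mmershi"; after the second, "mmmmmmeeerrrssshhhiii".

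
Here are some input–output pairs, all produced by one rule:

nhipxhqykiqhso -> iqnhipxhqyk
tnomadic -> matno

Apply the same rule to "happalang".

The pattern: delete the last 3 characters, then move the last 2 characters to the front (rotate right by 2).
On "happalang": the first step gives "happal", and the second then gives "alhapp".
(Check on "nhipxhqykiqhso": → "nhipxhqykiq" → "iqnhipxhqyk" ✓)

alhapp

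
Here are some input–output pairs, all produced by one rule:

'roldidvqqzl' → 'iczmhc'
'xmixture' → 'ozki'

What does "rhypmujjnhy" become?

Rule — keep every other character starting from the first (positions 1st, 3rd, 5th, ...), then shift every letter 9 places backward in the alphabet (wrapping around).
For "rhypmujjnhy", step one produces "rymjny"; step two turns that into "ipdaep".
(Check on "xmixture": → "xitr" → "ozki" ✓)

ipdaep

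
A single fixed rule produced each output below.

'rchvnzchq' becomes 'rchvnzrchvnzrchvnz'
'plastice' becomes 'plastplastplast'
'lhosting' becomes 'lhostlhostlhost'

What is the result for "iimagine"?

iimagiimagiimag

Looking at the pairs, the operation is to delete the last 3 characters, then write the whole string 3 times in a row.
So "iimagine" becomes "iimagiimagiimag".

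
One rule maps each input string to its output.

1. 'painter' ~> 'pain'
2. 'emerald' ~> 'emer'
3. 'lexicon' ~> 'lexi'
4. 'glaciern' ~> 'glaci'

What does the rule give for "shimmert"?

Rule — delete the last 3 characters.
Applying that to "shimmert" gives "shimm".

shimm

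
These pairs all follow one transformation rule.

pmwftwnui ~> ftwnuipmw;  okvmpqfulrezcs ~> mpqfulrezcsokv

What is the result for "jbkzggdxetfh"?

zggdxetfhjbk

Each output is the input with this applied: move the first 3 characters to the end (rotate left by 3).
Doing the same to "jbkzggdxetfh": "zggdxetfhjbk".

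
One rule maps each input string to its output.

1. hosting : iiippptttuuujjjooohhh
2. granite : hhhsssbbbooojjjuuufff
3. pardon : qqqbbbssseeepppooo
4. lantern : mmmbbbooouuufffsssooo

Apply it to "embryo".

The pattern: repeat every character 3 times, then shift every letter 1 place forward in the alphabet (wrapping around).
Starting from "embryo": after the first operation, "eeemmmbbbrrryyyooo"; after the second, "fffnnncccssszzzppp".

fffnnncccssszzzppp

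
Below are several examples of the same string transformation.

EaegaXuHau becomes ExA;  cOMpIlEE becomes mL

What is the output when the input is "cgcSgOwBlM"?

The pattern: keep one character in every 3, starting at position 3 (positions 3rd, 6th, 9th, ...), then flip the case of every letter.
For "cgcSgOwBlM", step one produces "cOl"; step two turns that into "CoL".
(Check on "EaegaXuHau": → "eXa" → "ExA" ✓)

CoL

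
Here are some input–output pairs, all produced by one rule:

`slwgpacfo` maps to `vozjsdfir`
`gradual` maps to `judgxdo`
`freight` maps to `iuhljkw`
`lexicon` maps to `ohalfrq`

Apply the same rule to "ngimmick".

The rule is to shift every letter 3 places forward in the alphabet (wrapping around).
Doing the same to "ngimmick": "qjlpplfn".

qjlpplfn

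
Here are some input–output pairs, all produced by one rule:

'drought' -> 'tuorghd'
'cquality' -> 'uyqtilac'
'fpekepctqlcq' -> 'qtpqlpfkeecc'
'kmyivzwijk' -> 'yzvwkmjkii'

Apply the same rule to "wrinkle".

Looking at the pairs, the operation is to sort the characters into reverse alphabetical order, then swap each adjacent pair of characters (1↔2, 3↔4, ...).
Working it through for "wrinkle": intermediate "wrnlkie", final "rwlnike".

rwlnike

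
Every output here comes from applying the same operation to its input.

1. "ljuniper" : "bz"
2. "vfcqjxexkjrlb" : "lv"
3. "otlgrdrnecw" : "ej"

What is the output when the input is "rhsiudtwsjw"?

Looking at the pairs, the operation is to shift every letter 10 places backward in the alphabet (wrapping around), then keep only the first 2 characters.
On "rhsiudtwsjw": the first step gives "hxiyktjmizm", and the second then gives "hx".

hx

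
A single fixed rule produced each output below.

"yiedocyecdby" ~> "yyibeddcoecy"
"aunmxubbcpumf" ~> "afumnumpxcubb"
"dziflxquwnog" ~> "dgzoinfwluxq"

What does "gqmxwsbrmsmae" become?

In each case the input is transformed by: take characters alternately from the front and the back (1st, last, 2nd, 2nd-last, ...).
Applying that to "gqmxwsbrmsmae" gives "geqammxswmsrb".

geqammxswmsrb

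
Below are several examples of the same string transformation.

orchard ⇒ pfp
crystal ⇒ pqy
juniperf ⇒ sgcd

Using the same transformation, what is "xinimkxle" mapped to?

In each case the input is transformed by: keep every other character starting from the second (positions 2nd, 4th, 6th, ...), then shift every letter 2 places backward in the alphabet (wrapping around).
On "xinimkxle": the first step gives "iikl", and the second then gives "ggij".
(Check on "orchard": → "rhr" → "pfp" ✓)

ggij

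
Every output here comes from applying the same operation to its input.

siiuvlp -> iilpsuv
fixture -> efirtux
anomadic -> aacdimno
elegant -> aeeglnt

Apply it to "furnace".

The rule is to sort the characters into alphabetical order.
Applying that to "furnace" gives "acefnru".

acefnru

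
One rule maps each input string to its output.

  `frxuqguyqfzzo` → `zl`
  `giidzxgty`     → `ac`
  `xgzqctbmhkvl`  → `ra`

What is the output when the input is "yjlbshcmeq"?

In each case the input is transformed by: shift every letter 6 places backward in the alphabet (wrapping around), then keep only the first 2 characters.
For "yjlbshcmeq", step one produces "sdfvmbwgyk"; step two turns that into "sd".

sd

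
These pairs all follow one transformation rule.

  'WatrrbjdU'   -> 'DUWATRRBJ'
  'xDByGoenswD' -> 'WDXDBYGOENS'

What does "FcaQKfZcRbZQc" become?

Each output is the input with this applied: move the last 2 characters to the front (rotate right by 2), then convert every letter to uppercase.
"FcaQKfZcRbZQc" → "QcFcaQKfZcRbZ" → "QCFCAQKFZCRBZ".
(Check on "xDByGoenswD": → "wDxDByGoens" → "WDXDBYGOENS" ✓)

QCFCAQKFZCRBZ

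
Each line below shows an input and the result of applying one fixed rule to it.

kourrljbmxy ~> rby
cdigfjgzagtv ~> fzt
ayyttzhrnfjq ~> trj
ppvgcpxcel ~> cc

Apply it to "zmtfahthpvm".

ahm

In each case the input is transformed by: delete the first 3 characters, then keep one character in every 3, starting at position 2 (positions 2nd, 5th, 8th, ...).
Working it through for "zmtfahthpvm": intermediate "fahthpvm", final "ahm".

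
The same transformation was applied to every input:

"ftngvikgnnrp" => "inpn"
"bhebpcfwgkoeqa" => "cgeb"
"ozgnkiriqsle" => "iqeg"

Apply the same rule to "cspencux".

cc

In each case the input is transformed by: move the first 3 characters to the end (rotate left by 3), then keep one character in every 3, starting at position 3 (positions 3rd, 6th, 9th, ...).
Doing the same to "cspencux": "cc".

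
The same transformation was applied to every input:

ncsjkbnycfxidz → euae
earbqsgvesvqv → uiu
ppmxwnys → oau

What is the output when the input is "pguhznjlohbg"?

ii

Looking at the pairs, the operation is to shift every letter 2 places forward in the alphabet (wrapping around), then keep only the vowels.
So "pguhznjlohbg" becomes "ii".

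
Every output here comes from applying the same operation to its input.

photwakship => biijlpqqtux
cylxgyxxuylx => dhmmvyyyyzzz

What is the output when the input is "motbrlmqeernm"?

cffmnnnoprssu

The rule is to sort the characters into alphabetical order, then shift every letter 1 place forward in the alphabet (wrapping around).
So "motbrlmqeernm" becomes "cffmnnnoprssu".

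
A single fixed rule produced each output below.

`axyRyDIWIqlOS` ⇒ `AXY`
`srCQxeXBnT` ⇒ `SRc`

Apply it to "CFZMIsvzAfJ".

cfz

The pattern: flip the case of every letter, then keep only the first 3 characters.
For "CFZMIsvzAfJ", step one produces "cfzmiSVZaFj"; step two turns that into "cfz".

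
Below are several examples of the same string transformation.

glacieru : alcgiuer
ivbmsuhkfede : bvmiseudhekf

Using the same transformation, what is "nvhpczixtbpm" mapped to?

hvpncmzpibxt

In each case the input is transformed by: move the first 2 characters to the end (rotate left by 2), then take characters alternately from the front and the back (1st, last, 2nd, 2nd-last, ...).
For "nvhpczixtbpm", step one produces "hpczixtbpmnv"; step two turns that into "hvpncmzpibxt".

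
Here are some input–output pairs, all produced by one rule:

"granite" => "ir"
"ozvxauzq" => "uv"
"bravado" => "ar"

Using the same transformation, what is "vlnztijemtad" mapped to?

In each case the input is transformed by: reverse the string, then keep one character in every 3, starting at position 3 (positions 3rd, 6th, 9th, ...).
On "vlnztijemtad": the first step gives "datmejitznlv", and the second then gives "tjzv".

tjzv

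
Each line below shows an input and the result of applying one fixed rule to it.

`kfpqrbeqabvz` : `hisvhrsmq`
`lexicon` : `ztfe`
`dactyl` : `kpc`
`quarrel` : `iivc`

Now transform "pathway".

ynrp

The pattern: shift every letter 9 places backward in the alphabet (wrapping around), then delete the first 3 characters.
On "pathway": the first step gives "grkynrp", and the second then gives "ynrp".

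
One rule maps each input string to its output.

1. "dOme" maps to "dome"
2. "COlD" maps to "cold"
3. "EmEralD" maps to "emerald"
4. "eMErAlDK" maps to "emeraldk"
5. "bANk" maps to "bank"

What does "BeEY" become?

The pattern: convert every letter to lowercase.
So "BeEY" becomes "beey".

beey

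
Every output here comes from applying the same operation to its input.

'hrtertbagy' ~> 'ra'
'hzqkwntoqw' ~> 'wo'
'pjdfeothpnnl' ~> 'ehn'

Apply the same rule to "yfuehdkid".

Looking at the pairs, the operation is to delete the first 2 characters, then keep one character in every 3, starting at position 3 (positions 3rd, 6th, 9th, ...).
On "yfuehdkid": the first step gives "uehdkid", and the second then gives "hi".

hi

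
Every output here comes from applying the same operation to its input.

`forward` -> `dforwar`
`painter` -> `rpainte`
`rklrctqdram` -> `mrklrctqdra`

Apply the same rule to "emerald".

Looking at the pairs, the operation is to move the last character to the front.
Applying that to "emerald" gives "demeral".

demeral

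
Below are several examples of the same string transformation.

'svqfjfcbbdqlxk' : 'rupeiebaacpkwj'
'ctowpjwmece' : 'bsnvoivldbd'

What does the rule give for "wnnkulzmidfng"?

The transformation: shift every letter 1 place backward in the alphabet (wrapping around).
On "wnnkulzmidfng" that produces "vmmjtkylhcemf".

vmmjtkylhcemf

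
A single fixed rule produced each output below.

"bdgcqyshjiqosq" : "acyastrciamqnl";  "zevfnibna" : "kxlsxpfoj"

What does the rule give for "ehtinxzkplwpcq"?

What's happening: shift every letter 10 places forward in the alphabet (wrapping around), then reverse the string.
On "ehtinxzkplwpcq": the first step gives "ordsxhjuzvgzma", and the second then gives "amzgvzujhxsdro".

amzgvzujhxsdro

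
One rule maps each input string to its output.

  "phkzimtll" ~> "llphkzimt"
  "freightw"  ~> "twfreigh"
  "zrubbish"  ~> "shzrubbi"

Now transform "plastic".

Looking at the pairs, the operation is to move the last 2 characters to the front (rotate right by 2).
Doing the same to "plastic": "icplast".

icplast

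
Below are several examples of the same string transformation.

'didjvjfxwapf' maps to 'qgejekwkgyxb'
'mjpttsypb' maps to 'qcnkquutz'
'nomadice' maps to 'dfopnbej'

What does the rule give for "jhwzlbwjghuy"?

vzkixamcxkhi

The transformation: shift every letter 1 place forward in the alphabet (wrapping around), then move the last 2 characters to the front (rotate right by 2).
"jhwzlbwjghuy" → "kixamcxkhivz" → "vzkixamcxkhi".
(Check on "mjpttsypb": → "nkquutzqc" → "qcnkquutz" ✓)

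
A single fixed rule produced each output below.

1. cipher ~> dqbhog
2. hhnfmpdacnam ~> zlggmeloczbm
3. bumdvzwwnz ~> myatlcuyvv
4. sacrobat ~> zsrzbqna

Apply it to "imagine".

mdhlzfh

Rule — shift every letter 1 place backward in the alphabet (wrapping around), then move the last 2 characters to the front (rotate right by 2).
On "imagine": the first step gives "hlzfhmd", and the second then gives "mdhlzfh".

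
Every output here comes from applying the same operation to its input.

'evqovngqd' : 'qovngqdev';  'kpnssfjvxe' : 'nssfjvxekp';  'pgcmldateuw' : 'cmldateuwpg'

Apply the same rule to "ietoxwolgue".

Rule — move the first 2 characters to the end (rotate left by 2).
So "ietoxwolgue" becomes "toxwolgueie".

toxwolgueie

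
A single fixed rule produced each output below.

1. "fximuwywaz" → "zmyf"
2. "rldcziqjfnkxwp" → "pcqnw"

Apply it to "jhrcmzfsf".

fcf

Each output is the input with this applied: swap the first and last characters, then keep one character in every 3, starting at position 1 (positions 1st, 4th, 7th, ...).
So "jhrcmzfsf" becomes "fcf".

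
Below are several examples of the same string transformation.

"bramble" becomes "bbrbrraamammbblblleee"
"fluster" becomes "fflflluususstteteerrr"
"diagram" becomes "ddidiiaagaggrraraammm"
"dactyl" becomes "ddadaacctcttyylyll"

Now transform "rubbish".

Rule — repeat every character 3 times, then swap each adjacent pair of characters (1↔2, 3↔4, ...).
"rubbish" → "rrruuubbbbbbiiissshhh" → "rruruubbbbbbiisisshhh".

rruruubbbbbbiisisshhh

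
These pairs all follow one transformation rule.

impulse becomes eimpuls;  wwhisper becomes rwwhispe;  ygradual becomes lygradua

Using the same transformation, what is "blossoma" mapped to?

The transformation: move the last character to the front.
So "blossoma" becomes "ablossom".

ablossom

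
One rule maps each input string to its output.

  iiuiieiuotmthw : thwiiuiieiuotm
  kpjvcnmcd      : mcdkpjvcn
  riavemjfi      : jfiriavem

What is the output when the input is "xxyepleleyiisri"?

Looking at the pairs, the operation is to move the last 3 characters to the front (rotate right by 3).
"xxyepleleyiisri" → "srixxyepleleyii".

srixxyepleleyii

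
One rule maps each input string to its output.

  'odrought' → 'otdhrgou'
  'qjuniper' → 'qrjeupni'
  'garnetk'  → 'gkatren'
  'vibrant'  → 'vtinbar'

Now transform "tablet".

The transformation: take characters alternately from the front and the back (1st, last, 2nd, 2nd-last, ...).
For "tablet" the result is "ttaebl".

ttaebl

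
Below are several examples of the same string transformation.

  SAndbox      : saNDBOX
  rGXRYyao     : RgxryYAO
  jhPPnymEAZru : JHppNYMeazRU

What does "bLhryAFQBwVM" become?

BlHRYafqbWvm

Looking at the pairs, the operation is to flip the case of every letter.
On "bLhryAFQBwVM" that produces "BlHRYafqbWvm".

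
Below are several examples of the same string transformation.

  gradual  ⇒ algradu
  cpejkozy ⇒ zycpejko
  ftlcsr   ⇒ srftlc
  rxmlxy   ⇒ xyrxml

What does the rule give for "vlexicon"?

What's happening: move the last 2 characters to the front (rotate right by 2).
For "vlexicon" the result is "onvlexic".

onvlexic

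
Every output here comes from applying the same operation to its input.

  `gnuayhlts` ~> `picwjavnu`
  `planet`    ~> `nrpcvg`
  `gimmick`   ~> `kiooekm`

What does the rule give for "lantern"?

In each case the input is transformed by: shift every letter 2 places forward in the alphabet (wrapping around), then swap each adjacent pair of characters (1↔2, 3↔4, ...).
So "lantern" becomes "cnvptgp".

cnvptgp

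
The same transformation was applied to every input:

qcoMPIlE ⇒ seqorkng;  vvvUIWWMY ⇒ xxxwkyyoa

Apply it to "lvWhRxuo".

The rule is to shift every letter 2 places forward in the alphabet (wrapping around), then convert every letter to lowercase.
For "lvWhRxuo", step one produces "nxYjTzwq"; step two turns that into "nxyjtzwq".
(Check on "qcoMPIlE": → "seqORKnG" → "seqorkng" ✓)

nxyjtzwq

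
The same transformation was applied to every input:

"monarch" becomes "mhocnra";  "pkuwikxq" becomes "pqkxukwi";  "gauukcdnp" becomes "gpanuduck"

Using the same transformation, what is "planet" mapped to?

ptlean

In each case the input is transformed by: take characters alternately from the front and the back (1st, last, 2nd, 2nd-last, ...).
So "planet" becomes "ptlean".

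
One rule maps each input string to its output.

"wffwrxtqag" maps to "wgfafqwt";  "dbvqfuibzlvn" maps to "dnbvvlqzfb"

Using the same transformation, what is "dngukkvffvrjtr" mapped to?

drntgjurkvkf

The transformation: take characters alternately from the front and the back (1st, last, 2nd, 2nd-last, ...), then delete the last 2 characters.
"dngukkvffvrjtr" → "drntgjurkvkfvf" → "drntgjurkvkf".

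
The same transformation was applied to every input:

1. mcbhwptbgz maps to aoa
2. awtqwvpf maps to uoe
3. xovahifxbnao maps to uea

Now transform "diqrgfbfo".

Rule — shift every letter 1 place backward in the alphabet (wrapping around), then keep only the vowels.
Doing the same to "diqrgfbfo": "eae".

eae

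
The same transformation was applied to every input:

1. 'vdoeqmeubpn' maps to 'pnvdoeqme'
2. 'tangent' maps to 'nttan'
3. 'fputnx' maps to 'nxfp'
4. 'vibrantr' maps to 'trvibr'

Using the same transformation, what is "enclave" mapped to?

veenc

Each output is the input with this applied: move the last 2 characters to the front (rotate right by 2), then delete the last 2 characters.
Applying that to "enclave" gives "veenc".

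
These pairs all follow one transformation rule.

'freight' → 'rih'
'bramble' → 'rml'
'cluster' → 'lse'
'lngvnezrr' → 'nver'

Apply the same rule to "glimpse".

The transformation: keep every other character starting from the second (positions 2nd, 4th, 6th, ...).
On "glimpse" that produces "lms".

lms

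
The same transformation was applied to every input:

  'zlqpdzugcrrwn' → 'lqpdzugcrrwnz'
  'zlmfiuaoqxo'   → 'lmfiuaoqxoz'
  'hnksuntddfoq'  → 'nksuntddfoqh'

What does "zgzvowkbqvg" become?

The rule is to move the first character to the end.
For "zgzvowkbqvg" the result is "gzvowkbqvgz".

gzvowkbqvgz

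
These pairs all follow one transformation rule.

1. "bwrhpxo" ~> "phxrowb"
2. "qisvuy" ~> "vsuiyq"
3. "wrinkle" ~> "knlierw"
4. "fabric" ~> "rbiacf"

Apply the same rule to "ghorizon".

Looking at the pairs, the operation is to move the last 3 characters to the front (rotate right by 3), then take characters alternately from the front and the back (1st, last, 2nd, 2nd-last, ...).
Starting from "ghorizon": after the first operation, "zonghori"; after the second, "ziornogh".

ziornogh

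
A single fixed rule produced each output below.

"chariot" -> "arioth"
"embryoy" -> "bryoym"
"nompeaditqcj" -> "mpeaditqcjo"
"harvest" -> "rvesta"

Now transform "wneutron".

eutronn

The transformation: delete the first character, then move the first character to the end.
Applying both steps to "wneutron": "neutron", then "eutronn".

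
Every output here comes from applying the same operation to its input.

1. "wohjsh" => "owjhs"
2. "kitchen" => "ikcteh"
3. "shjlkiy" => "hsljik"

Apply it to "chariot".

hcraoi

In each case the input is transformed by: delete the last character, then swap each adjacent pair of characters (1↔2, 3↔4, ...).
For "chariot", step one produces "chario"; step two turns that into "hcraoi".
(Check on "kitchen": → "kitche" → "ikcteh" ✓)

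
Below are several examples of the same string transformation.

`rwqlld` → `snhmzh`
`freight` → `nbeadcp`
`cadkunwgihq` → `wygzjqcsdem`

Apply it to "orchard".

nkdynwz

Rule — swap each adjacent pair of characters (1↔2, 3↔4, ...), then shift every letter 4 places backward in the alphabet (wrapping around).
"orchard" → "rohcrad" → "nkdynwz".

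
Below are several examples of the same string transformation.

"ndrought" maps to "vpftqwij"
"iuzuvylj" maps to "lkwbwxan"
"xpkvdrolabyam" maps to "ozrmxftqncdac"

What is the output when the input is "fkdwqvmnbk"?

mhmfysxopd

Rule — move the last character to the front, then shift every letter 2 places forward in the alphabet (wrapping around).
Applying both steps to "fkdwqvmnbk": "kfkdwqvmnb", then "mhmfysxopd".
(Check on "xpkvdrolabyam": → "mxpkvdrolabya" → "ozrmxftqncdac" ✓)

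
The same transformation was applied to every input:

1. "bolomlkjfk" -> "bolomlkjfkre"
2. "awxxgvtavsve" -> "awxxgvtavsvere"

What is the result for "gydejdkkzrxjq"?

gydejdkkzrxjqre

The rule is to append "re".
So "gydejdkkzrxjq" becomes "gydejdkkzrxjqre".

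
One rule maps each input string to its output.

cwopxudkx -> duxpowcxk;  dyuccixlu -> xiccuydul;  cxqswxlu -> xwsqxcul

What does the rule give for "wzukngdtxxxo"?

xxtdgnkuzwox

What's happening: reverse the string, then move the first 2 characters to the end (rotate left by 2).
Doing the same to "wzukngdtxxxo": "xxtdgnkuzwox".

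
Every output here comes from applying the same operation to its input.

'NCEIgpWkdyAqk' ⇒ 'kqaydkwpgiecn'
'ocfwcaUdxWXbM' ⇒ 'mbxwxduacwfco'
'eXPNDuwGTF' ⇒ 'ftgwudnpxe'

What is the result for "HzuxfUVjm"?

mjvufxuzh

The rule is to reverse the string, then convert every letter to lowercase.
Applying both steps to "HzuxfUVjm": "mjVUfxuzH", then "mjvufxuzh".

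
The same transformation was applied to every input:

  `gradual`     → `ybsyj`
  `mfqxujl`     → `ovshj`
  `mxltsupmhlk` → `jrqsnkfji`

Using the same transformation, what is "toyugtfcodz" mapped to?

wserdambx

Looking at the pairs, the operation is to shift every letter 2 places backward in the alphabet (wrapping around), then delete the first 2 characters.
Applying both steps to "toyugtfcodz": "rmwserdambx", then "wserdambx".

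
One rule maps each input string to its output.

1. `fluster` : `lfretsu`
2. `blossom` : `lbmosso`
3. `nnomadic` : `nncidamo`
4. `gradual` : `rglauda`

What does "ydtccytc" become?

The rule is to reverse the string, then move the last 2 characters to the front (rotate right by 2).
"ydtccytc" → "ctycctdy" → "dyctycct".

dyctycct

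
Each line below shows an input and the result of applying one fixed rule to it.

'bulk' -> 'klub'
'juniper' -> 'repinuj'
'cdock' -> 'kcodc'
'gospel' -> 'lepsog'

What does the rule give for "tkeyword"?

drowyekt

The rule is to reverse the string.
So "tkeyword" becomes "drowyekt".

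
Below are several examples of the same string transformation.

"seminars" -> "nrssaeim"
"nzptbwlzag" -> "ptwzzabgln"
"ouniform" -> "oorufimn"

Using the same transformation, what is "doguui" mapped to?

ouudgi

The transformation: sort the characters into alphabetical order, then swap the front and back halves of the string.
Applying both steps to "doguui": "dgiouu", then "ouudgi".
(Check on "ouniform": → "fimnooru" → "oorufimn" ✓)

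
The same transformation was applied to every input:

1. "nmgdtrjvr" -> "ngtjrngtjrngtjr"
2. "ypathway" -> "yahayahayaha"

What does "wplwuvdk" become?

wludwludwlud

Looking at the pairs, the operation is to keep every other character starting from the first (positions 1st, 3rd, 5th, ...), then write the whole string 3 times in a row.
Applying both steps to "wplwuvdk": "wlud", then "wludwludwlud".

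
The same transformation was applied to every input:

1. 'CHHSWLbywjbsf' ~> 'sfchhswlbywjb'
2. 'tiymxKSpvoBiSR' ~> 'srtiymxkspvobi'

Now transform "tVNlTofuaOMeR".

The transformation: move the last 2 characters to the front (rotate right by 2), then convert every letter to lowercase.
For "tVNlTofuaOMeR" the result is "ertvnltofuaom".
(Check on "tiymxKSpvoBiSR": → "SRtiymxKSpvoBi" → "srtiymxkspvobi" ✓)

ertvnltofuaom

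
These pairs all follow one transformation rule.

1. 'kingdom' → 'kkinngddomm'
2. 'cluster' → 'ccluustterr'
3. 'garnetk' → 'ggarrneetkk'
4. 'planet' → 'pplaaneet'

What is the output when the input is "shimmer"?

Each output is the input with this applied: repeat every character 3 times, then keep every other character starting from the first (positions 1st, 3rd, 5th, ...).
Starting from "shimmer": after the first operation, "ssshhhiiimmmmmmeeerrr"; after the second, "sshiimmmerr".

sshiimmmerr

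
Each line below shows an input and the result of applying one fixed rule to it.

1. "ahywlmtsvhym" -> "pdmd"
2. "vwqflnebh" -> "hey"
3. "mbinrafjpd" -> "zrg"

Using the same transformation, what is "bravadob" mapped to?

Looking at the pairs, the operation is to shift every letter 9 places backward in the alphabet (wrapping around), then keep one character in every 3, starting at position 3 (positions 3rd, 6th, 9th, ...).
Starting from "bravadob": after the first operation, "sirmrufs"; after the second, "ru".
(Check on "vwqflnebh": → "mnhwcevsy" → "hey" ✓)

ru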